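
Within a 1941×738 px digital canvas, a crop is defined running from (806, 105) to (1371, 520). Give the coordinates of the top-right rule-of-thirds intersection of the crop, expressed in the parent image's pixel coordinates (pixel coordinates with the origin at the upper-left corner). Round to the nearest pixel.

(1183, 243)

Crop width = 1371 − 806 = 565 px; one third is 188.33 px.
Crop height = 520 − 105 = 415 px; one third is 138.33 px.
The top-right point is two-thirds across and one-third down within the crop:
x = 806 + 2 × 188.33 ≈ 1183; y = 105 + 1 × 138.33 ≈ 243.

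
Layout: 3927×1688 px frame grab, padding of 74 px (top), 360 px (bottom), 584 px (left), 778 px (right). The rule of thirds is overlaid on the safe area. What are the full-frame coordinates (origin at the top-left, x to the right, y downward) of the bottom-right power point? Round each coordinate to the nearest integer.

(2294, 910)

Content width = 3927 − 584 − 778 = 2565 px; content height = 1688 − 74 − 360 = 1254 px.
Bottom-right is two-thirds across and two-thirds down within the safe area.
x = 584 + 2 × 2565/3 = 584 + 1710.00 ≈ 2294
y = 74 + 2 × 1254/3 = 74 + 836.00 ≈ 910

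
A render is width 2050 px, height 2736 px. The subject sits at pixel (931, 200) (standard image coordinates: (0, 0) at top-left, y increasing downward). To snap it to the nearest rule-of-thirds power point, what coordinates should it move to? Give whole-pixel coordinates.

Third lines: x ∈ {683, 1367}, y ∈ {912, 1824}.
931 is closer to x = 683; 200 is closer to y = 912.
So the nearest intersection is the upper-left power point.

x = 683 px, y = 912 px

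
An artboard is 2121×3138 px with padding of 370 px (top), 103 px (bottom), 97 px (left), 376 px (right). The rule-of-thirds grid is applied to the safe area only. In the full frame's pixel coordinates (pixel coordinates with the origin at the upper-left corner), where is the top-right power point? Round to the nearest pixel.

Content width = 2121 − 97 − 376 = 1648 px; content height = 3138 − 370 − 103 = 2665 px.
Top-right is two-thirds across and one-third down within the safe area.
x = 97 + 2 × 1648/3 = 97 + 1098.67 ≈ 1196
y = 370 + 1 × 2665/3 = 370 + 888.33 ≈ 1258

x = 1196 px, y = 1258 px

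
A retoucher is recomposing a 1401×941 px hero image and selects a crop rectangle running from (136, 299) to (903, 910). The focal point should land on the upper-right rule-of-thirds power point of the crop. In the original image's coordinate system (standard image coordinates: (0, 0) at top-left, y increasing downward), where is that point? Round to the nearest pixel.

(647, 503)

Crop width = 903 − 136 = 767 px; one third is 255.67 px.
Crop height = 910 − 299 = 611 px; one third is 203.67 px.
The upper-right point is two-thirds across and one-third down within the crop:
x = 136 + 2 × 255.67 ≈ 647; y = 299 + 1 × 203.67 ≈ 503.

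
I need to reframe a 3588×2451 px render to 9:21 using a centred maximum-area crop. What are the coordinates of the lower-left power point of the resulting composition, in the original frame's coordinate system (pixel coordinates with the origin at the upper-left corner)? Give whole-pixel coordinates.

(1619, 1634)

3588/2451 > 9/21, so the 9:21 crop keeps the full height 2451 and trims width to 2451 × 9/21 = 1050.43 px.
Left offset = (3588 − 1050.43)/2 = 1268.79 px; top offset = 0.
Lower-left is one-third across and two-thirds down within the crop:
x = 1268.79 + 1 × 1050.43/3 ≈ 1619; y = 0.00 + 2 × 2451.00/3 ≈ 1634.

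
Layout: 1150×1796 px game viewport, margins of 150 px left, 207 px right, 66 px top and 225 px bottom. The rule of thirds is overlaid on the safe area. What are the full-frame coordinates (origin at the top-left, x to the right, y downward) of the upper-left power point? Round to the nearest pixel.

x = 414 px, y = 568 px

Content width = 1150 − 150 − 207 = 793 px; content height = 1796 − 66 − 225 = 1505 px.
Upper-left is one-third across and one-third down within the safe area.
x = 150 + 1 × 793/3 = 150 + 264.33 ≈ 414
y = 66 + 1 × 1505/3 = 66 + 501.67 ≈ 568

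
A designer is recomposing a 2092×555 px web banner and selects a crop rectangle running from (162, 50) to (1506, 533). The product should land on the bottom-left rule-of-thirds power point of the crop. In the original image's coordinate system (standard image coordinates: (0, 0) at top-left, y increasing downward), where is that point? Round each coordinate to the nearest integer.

Crop width = 1506 − 162 = 1344 px; one third is 448.00 px.
Crop height = 533 − 50 = 483 px; one third is 161.00 px.
The bottom-left point is one-third across and two-thirds down within the crop:
x = 162 + 1 × 448.00 ≈ 610; y = 50 + 2 × 161.00 ≈ 372.

x = 610 px, y = 372 px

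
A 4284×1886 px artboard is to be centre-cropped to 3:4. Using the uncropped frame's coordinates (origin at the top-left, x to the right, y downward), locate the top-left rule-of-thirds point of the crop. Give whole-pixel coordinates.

(1906, 629)

4284/1886 > 3/4, so the 3:4 crop keeps the full height 1886 and trims width to 1886 × 3/4 = 1414.50 px.
Left offset = (4284 − 1414.50)/2 = 1434.75 px; top offset = 0.
Top-left is one-third across and one-third down within the crop:
x = 1434.75 + 1 × 1414.50/3 ≈ 1906; y = 0.00 + 1 × 1886.00/3 ≈ 629.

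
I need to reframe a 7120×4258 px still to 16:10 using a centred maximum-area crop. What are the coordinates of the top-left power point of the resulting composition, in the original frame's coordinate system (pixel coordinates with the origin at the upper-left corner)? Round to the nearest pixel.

x = 2425 px, y = 1419 px

7120/4258 > 16/10, so the 16:10 crop keeps the full height 4258 and trims width to 4258 × 16/10 = 6812.80 px.
Left offset = (7120 − 6812.80)/2 = 153.60 px; top offset = 0.
Top-left is one-third across and one-third down within the crop:
x = 153.60 + 1 × 6812.80/3 ≈ 2425; y = 0.00 + 1 × 4258.00/3 ≈ 1419.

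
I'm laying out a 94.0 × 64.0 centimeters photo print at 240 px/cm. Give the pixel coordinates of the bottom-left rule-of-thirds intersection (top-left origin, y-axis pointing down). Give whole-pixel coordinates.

x = 7520 px, y = 10240 px

In pixels the canvas is 94.0 × 240 = 22560 wide and 64.0 × 240 = 15360 tall.
The bottom-left point is one-third across and two-thirds down:
x = 1 × 22560/3 ≈ 7520; y = 2 × 15360/3 ≈ 10240.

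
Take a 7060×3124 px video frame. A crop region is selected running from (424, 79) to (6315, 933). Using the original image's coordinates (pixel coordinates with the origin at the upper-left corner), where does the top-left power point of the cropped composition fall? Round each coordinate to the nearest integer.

Crop width = 6315 − 424 = 5891 px; one third is 1963.67 px.
Crop height = 933 − 79 = 854 px; one third is 284.67 px.
The top-left point is one-third across and one-third down within the crop:
x = 424 + 1 × 1963.67 ≈ 2388; y = 79 + 1 × 284.67 ≈ 364.

(2388, 364)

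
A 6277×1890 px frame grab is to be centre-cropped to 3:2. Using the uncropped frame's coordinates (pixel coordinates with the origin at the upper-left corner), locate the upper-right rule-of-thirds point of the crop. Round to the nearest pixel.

6277/1890 > 3/2, so the 3:2 crop keeps the full height 1890 and trims width to 1890 × 3/2 = 2835.00 px.
Left offset = (6277 − 2835.00)/2 = 1721.00 px; top offset = 0.
Upper-right is two-thirds across and one-third down within the crop:
x = 1721.00 + 2 × 2835.00/3 ≈ 3611; y = 0.00 + 1 × 1890.00/3 ≈ 630.

(3611, 630)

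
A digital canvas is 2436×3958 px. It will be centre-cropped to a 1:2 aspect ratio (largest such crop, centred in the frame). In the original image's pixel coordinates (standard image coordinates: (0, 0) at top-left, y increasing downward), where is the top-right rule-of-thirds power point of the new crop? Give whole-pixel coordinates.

(1548, 1319)

2436/3958 > 1/2, so the 1:2 crop keeps the full height 3958 and trims width to 3958 × 1/2 = 1979.00 px.
Left offset = (2436 − 1979.00)/2 = 228.50 px; top offset = 0.
Top-right is two-thirds across and one-third down within the crop:
x = 228.50 + 2 × 1979.00/3 ≈ 1548; y = 0.00 + 1 × 3958.00/3 ≈ 1319.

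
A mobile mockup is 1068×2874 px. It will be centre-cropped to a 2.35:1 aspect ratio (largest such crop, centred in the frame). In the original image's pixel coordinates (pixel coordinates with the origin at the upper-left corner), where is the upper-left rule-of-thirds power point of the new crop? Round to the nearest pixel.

1068/2874 < 2.35/1, so the 2.35:1 crop keeps the full width 1068 and trims height to 1068 × 1/2.35 = 454.47 px.
Top offset = (2874 − 454.47)/2 = 1209.77 px; left offset = 0.
Upper-left is one-third across and one-third down within the crop:
x = 0.00 + 1 × 1068.00/3 ≈ 356; y = 1209.77 + 1 × 454.47/3 ≈ 1361.

(356, 1361)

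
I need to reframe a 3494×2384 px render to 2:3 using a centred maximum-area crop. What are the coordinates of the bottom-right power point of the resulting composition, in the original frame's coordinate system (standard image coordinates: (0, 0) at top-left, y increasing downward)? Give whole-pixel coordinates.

3494/2384 > 2/3, so the 2:3 crop keeps the full height 2384 and trims width to 2384 × 2/3 = 1589.33 px.
Left offset = (3494 − 1589.33)/2 = 952.33 px; top offset = 0.
Bottom-right is two-thirds across and two-thirds down within the crop:
x = 952.33 + 2 × 1589.33/3 ≈ 2012; y = 0.00 + 2 × 2384.00/3 ≈ 1589.

(2012, 1589)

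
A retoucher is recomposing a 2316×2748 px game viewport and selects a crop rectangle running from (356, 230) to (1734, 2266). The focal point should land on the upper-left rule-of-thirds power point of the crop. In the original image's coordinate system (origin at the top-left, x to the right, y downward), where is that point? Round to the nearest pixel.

(815, 909)

Crop width = 1734 − 356 = 1378 px; one third is 459.33 px.
Crop height = 2266 − 230 = 2036 px; one third is 678.67 px.
The upper-left point is one-third across and one-third down within the crop:
x = 356 + 1 × 459.33 ≈ 815; y = 230 + 1 × 678.67 ≈ 909.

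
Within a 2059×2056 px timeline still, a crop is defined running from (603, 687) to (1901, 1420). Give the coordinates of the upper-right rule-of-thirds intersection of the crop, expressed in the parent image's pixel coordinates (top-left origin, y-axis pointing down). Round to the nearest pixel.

Crop width = 1901 − 603 = 1298 px; one third is 432.67 px.
Crop height = 1420 − 687 = 733 px; one third is 244.33 px.
The upper-right point is two-thirds across and one-third down within the crop:
x = 603 + 2 × 432.67 ≈ 1468; y = 687 + 1 × 244.33 ≈ 931.

(1468, 931)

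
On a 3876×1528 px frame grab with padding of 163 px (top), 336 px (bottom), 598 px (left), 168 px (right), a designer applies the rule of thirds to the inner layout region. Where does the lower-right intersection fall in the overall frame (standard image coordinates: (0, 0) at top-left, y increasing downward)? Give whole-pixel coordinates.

Content width = 3876 − 598 − 168 = 3110 px; content height = 1528 − 163 − 336 = 1029 px.
Lower-right is two-thirds across and two-thirds down within the inner layout region.
x = 598 + 2 × 3110/3 = 598 + 2073.33 ≈ 2671
y = 163 + 2 × 1029/3 = 163 + 686.00 ≈ 849

x = 2671 px, y = 849 px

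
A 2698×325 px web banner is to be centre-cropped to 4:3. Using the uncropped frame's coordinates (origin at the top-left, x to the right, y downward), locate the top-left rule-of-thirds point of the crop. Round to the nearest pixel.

(1277, 108)

2698/325 > 4/3, so the 4:3 crop keeps the full height 325 and trims width to 325 × 4/3 = 433.33 px.
Left offset = (2698 − 433.33)/2 = 1132.33 px; top offset = 0.
Top-left is one-third across and one-third down within the crop:
x = 1132.33 + 1 × 433.33/3 ≈ 1277; y = 0.00 + 1 × 325.00/3 ≈ 108.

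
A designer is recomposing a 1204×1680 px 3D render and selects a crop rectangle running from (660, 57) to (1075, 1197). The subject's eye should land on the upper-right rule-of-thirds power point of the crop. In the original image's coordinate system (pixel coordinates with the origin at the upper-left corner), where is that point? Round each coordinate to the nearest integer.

(937, 437)

Crop width = 1075 − 660 = 415 px; one third is 138.33 px.
Crop height = 1197 − 57 = 1140 px; one third is 380.00 px.
The upper-right point is two-thirds across and one-third down within the crop:
x = 660 + 2 × 138.33 ≈ 937; y = 57 + 1 × 380.00 ≈ 437.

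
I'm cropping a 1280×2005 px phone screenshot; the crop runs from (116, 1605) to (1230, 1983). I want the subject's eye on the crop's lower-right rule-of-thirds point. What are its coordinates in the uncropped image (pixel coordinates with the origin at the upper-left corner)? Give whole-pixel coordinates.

Crop width = 1230 − 116 = 1114 px; one third is 371.33 px.
Crop height = 1983 − 1605 = 378 px; one third is 126.00 px.
The lower-right point is two-thirds across and two-thirds down within the crop:
x = 116 + 2 × 371.33 ≈ 859; y = 1605 + 2 × 126.00 ≈ 1857.

x = 859 px, y = 1857 px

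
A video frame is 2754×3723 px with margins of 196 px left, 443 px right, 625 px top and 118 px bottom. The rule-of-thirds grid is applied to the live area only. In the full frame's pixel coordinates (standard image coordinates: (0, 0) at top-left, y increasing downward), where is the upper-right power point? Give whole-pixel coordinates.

Content width = 2754 − 196 − 443 = 2115 px; content height = 3723 − 625 − 118 = 2980 px.
Upper-right is two-thirds across and one-third down within the live area.
x = 196 + 2 × 2115/3 = 196 + 1410.00 ≈ 1606
y = 625 + 1 × 2980/3 = 625 + 993.33 ≈ 1618

(1606, 1618)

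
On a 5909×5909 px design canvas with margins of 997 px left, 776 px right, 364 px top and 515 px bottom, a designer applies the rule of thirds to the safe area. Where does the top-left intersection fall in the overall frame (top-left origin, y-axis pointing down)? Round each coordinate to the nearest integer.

Content width = 5909 − 997 − 776 = 4136 px; content height = 5909 − 364 − 515 = 5030 px.
Top-left is one-third across and one-third down within the safe area.
x = 997 + 1 × 4136/3 = 997 + 1378.67 ≈ 2376
y = 364 + 1 × 5030/3 = 364 + 1676.67 ≈ 2041

(2376, 2041)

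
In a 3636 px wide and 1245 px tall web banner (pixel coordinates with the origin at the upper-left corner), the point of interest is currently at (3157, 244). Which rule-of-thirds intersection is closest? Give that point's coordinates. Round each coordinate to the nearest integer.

(2424, 415)

Third lines: x ∈ {1212, 2424}, y ∈ {415, 830}.
3157 is closer to x = 2424; 244 is closer to y = 415.
So the nearest intersection is the upper-right power point.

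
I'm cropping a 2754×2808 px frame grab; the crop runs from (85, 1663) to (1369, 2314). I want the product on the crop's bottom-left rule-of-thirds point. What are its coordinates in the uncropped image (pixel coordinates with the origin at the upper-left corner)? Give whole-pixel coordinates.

x = 513 px, y = 2097 px

Crop width = 1369 − 85 = 1284 px; one third is 428.00 px.
Crop height = 2314 − 1663 = 651 px; one third is 217.00 px.
The bottom-left point is one-third across and two-thirds down within the crop:
x = 85 + 1 × 428.00 ≈ 513; y = 1663 + 2 × 217.00 ≈ 2097.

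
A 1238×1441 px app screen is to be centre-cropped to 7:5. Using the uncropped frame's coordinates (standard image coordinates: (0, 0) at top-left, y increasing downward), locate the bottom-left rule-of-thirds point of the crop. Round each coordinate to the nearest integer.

(413, 868)

1238/1441 < 7/5, so the 7:5 crop keeps the full width 1238 and trims height to 1238 × 5/7 = 884.29 px.
Top offset = (1441 − 884.29)/2 = 278.36 px; left offset = 0.
Bottom-left is one-third across and two-thirds down within the crop:
x = 0.00 + 1 × 1238.00/3 ≈ 413; y = 278.36 + 2 × 884.29/3 ≈ 868.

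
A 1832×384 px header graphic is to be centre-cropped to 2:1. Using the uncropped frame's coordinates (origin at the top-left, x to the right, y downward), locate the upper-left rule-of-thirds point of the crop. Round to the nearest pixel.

1832/384 > 2/1, so the 2:1 crop keeps the full height 384 and trims width to 384 × 2/1 = 768.00 px.
Left offset = (1832 − 768.00)/2 = 532.00 px; top offset = 0.
Upper-left is one-third across and one-third down within the crop:
x = 532.00 + 1 × 768.00/3 ≈ 788; y = 0.00 + 1 × 384.00/3 ≈ 128.

x = 788 px, y = 128 px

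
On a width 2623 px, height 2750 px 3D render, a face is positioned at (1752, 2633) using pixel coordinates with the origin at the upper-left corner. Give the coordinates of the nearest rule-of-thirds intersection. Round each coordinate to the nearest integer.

Third lines: x ∈ {874, 1749}, y ∈ {917, 1833}.
1752 is closer to x = 1749; 2633 is closer to y = 1833.
So the nearest intersection is the lower-right power point.

x = 1749 px, y = 1833 px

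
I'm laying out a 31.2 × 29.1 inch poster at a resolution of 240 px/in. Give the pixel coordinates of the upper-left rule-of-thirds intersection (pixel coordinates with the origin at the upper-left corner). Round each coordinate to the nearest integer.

In pixels the canvas is 31.2 × 240 = 7488 wide and 29.1 × 240 = 6984 tall.
The upper-left point is one-third across and one-third down:
x = 1 × 7488/3 ≈ 2496; y = 1 × 6984/3 ≈ 2328.

(2496, 2328)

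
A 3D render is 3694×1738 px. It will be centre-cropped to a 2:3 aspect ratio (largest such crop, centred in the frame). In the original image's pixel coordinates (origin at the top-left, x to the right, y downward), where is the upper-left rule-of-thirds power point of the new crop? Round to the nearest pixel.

3694/1738 > 2/3, so the 2:3 crop keeps the full height 1738 and trims width to 1738 × 2/3 = 1158.67 px.
Left offset = (3694 − 1158.67)/2 = 1267.67 px; top offset = 0.
Upper-left is one-third across and one-third down within the crop:
x = 1267.67 + 1 × 1158.67/3 ≈ 1654; y = 0.00 + 1 × 1738.00/3 ≈ 579.

(1654, 579)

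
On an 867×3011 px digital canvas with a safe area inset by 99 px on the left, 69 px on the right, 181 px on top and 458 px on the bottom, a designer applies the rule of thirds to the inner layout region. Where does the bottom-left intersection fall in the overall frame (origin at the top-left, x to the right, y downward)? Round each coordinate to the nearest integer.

Content width = 867 − 99 − 69 = 699 px; content height = 3011 − 181 − 458 = 2372 px.
Bottom-left is one-third across and two-thirds down within the inner layout region.
x = 99 + 1 × 699/3 = 99 + 233.00 ≈ 332
y = 181 + 2 × 2372/3 = 181 + 1581.33 ≈ 1762

x = 332 px, y = 1762 px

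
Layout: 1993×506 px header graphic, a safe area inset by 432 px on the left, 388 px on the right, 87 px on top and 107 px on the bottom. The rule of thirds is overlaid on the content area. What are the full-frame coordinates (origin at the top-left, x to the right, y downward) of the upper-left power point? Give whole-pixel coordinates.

Content width = 1993 − 432 − 388 = 1173 px; content height = 506 − 87 − 107 = 312 px.
Upper-left is one-third across and one-third down within the content area.
x = 432 + 1 × 1173/3 = 432 + 391.00 ≈ 823
y = 87 + 1 × 312/3 = 87 + 104.00 ≈ 191

(823, 191)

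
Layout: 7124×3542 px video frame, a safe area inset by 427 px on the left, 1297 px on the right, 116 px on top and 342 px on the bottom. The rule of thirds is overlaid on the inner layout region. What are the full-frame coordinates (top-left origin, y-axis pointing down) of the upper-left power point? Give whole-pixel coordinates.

x = 2227 px, y = 1144 px

Content width = 7124 − 427 − 1297 = 5400 px; content height = 3542 − 116 − 342 = 3084 px.
Upper-left is one-third across and one-third down within the inner layout region.
x = 427 + 1 × 5400/3 = 427 + 1800.00 ≈ 2227
y = 116 + 1 × 3084/3 = 116 + 1028.00 ≈ 1144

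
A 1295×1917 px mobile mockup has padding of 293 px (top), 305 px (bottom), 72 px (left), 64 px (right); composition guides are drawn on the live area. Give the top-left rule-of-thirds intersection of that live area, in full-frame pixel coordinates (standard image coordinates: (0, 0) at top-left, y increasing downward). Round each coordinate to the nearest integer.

Content width = 1295 − 72 − 64 = 1159 px; content height = 1917 − 293 − 305 = 1319 px.
Top-left is one-third across and one-third down within the live area.
x = 72 + 1 × 1159/3 = 72 + 386.33 ≈ 458
y = 293 + 1 × 1319/3 = 293 + 439.67 ≈ 733

x = 458 px, y = 733 px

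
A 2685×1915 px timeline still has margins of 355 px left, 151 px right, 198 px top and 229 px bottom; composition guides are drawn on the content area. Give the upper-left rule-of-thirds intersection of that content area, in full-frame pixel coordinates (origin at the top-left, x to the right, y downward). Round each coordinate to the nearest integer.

Content width = 2685 − 355 − 151 = 2179 px; content height = 1915 − 198 − 229 = 1488 px.
Upper-left is one-third across and one-third down within the content area.
x = 355 + 1 × 2179/3 = 355 + 726.33 ≈ 1081
y = 198 + 1 × 1488/3 = 198 + 496.00 ≈ 694

(1081, 694)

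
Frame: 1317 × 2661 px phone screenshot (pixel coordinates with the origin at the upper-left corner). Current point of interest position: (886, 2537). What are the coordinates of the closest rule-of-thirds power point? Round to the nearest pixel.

(878, 1774)

Third lines: x ∈ {439, 878}, y ∈ {887, 1774}.
886 is closer to x = 878; 2537 is closer to y = 1774.
So the nearest intersection is the lower-right power point.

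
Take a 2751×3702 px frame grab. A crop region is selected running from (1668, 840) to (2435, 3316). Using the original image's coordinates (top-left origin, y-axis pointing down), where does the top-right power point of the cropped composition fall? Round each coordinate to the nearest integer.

Crop width = 2435 − 1668 = 767 px; one third is 255.67 px.
Crop height = 3316 − 840 = 2476 px; one third is 825.33 px.
The top-right point is two-thirds across and one-third down within the crop:
x = 1668 + 2 × 255.67 ≈ 2179; y = 840 + 1 × 825.33 ≈ 1665.

x = 2179 px, y = 1665 px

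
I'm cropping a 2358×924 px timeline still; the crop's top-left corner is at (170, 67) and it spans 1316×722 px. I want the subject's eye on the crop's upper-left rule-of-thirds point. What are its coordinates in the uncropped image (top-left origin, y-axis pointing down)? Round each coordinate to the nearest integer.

x = 609 px, y = 308 px

One third of the crop width 1316 is 438.67 px.
One third of the crop height 722 is 240.67 px.
The upper-left point is one-third across and one-third down within the crop:
x = 170 + 1 × 438.67 ≈ 609; y = 67 + 1 × 240.67 ≈ 308.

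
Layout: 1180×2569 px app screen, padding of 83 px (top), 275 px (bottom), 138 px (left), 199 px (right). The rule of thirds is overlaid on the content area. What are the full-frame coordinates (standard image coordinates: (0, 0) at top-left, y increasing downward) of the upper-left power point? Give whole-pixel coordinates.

Content width = 1180 − 138 − 199 = 843 px; content height = 2569 − 83 − 275 = 2211 px.
Upper-left is one-third across and one-third down within the content area.
x = 138 + 1 × 843/3 = 138 + 281.00 ≈ 419
y = 83 + 1 × 2211/3 = 83 + 737.00 ≈ 820

x = 419 px, y = 820 px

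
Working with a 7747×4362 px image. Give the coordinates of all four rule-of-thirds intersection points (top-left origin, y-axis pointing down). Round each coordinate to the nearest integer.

(2582, 1454), (5165, 1454), (2582, 2908), (5165, 2908)

One third of 7747 is 2582.33; one third of 4362 is 1454.
Vertical third lines at x = 2582 and x = 5165; horizontal third lines at y = 1454 and y = 2908.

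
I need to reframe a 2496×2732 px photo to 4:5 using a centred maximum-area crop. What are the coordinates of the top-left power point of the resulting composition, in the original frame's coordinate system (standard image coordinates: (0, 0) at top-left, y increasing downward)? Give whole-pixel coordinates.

x = 884 px, y = 911 px

2496/2732 > 4/5, so the 4:5 crop keeps the full height 2732 and trims width to 2732 × 4/5 = 2185.60 px.
Left offset = (2496 − 2185.60)/2 = 155.20 px; top offset = 0.
Top-left is one-third across and one-third down within the crop:
x = 155.20 + 1 × 2185.60/3 ≈ 884; y = 0.00 + 1 × 2732.00/3 ≈ 911.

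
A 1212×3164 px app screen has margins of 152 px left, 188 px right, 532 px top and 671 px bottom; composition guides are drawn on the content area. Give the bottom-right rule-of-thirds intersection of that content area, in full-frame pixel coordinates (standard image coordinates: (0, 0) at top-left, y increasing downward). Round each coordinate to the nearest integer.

x = 733 px, y = 1839 px

Content width = 1212 − 152 − 188 = 872 px; content height = 3164 − 532 − 671 = 1961 px.
Bottom-right is two-thirds across and two-thirds down within the content area.
x = 152 + 2 × 872/3 = 152 + 581.33 ≈ 733
y = 532 + 2 × 1961/3 = 532 + 1307.33 ≈ 1839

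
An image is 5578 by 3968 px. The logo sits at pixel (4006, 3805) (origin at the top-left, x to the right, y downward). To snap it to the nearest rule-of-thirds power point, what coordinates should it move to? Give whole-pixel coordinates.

Third lines: x ∈ {1859, 3719}, y ∈ {1323, 2645}.
4006 is closer to x = 3719; 3805 is closer to y = 2645.
So the nearest intersection is the lower-right power point.

(3719, 2645)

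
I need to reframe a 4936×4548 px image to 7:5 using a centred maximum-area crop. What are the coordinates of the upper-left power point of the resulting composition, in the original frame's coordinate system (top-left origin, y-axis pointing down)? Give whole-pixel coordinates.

4936/4548 < 7/5, so the 7:5 crop keeps the full width 4936 and trims height to 4936 × 5/7 = 3525.71 px.
Top offset = (4548 − 3525.71)/2 = 511.14 px; left offset = 0.
Upper-left is one-third across and one-third down within the crop:
x = 0.00 + 1 × 4936.00/3 ≈ 1645; y = 511.14 + 1 × 3525.71/3 ≈ 1686.

(1645, 1686)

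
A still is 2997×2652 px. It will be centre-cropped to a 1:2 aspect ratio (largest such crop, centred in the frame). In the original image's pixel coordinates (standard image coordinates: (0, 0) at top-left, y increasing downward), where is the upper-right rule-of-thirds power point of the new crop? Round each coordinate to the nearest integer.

x = 1720 px, y = 884 px

2997/2652 > 1/2, so the 1:2 crop keeps the full height 2652 and trims width to 2652 × 1/2 = 1326.00 px.
Left offset = (2997 − 1326.00)/2 = 835.50 px; top offset = 0.
Upper-right is two-thirds across and one-third down within the crop:
x = 835.50 + 2 × 1326.00/3 ≈ 1720; y = 0.00 + 1 × 2652.00/3 ≈ 884.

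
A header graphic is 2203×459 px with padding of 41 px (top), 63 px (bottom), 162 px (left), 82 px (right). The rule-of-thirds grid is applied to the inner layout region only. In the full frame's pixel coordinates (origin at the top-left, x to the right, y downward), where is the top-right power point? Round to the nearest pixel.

(1468, 159)

Content width = 2203 − 162 − 82 = 1959 px; content height = 459 − 41 − 63 = 355 px.
Top-right is two-thirds across and one-third down within the inner layout region.
x = 162 + 2 × 1959/3 = 162 + 1306.00 ≈ 1468
y = 41 + 1 × 355/3 = 41 + 118.33 ≈ 159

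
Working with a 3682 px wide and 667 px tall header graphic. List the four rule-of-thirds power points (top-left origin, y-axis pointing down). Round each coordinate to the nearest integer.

One third of 3682 is 1227.33; one third of 667 is 222.33.
Vertical third lines at x = 1227 and x = 2455; horizontal third lines at y = 222 and y = 445.

(1227, 222), (2455, 222), (1227, 445), (2455, 445)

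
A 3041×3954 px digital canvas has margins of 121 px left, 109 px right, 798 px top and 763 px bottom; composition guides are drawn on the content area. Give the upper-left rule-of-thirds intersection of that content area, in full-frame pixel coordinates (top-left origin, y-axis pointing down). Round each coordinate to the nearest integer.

Content width = 3041 − 121 − 109 = 2811 px; content height = 3954 − 798 − 763 = 2393 px.
Upper-left is one-third across and one-third down within the content area.
x = 121 + 1 × 2811/3 = 121 + 937.00 ≈ 1058
y = 798 + 1 × 2393/3 = 798 + 797.67 ≈ 1596

x = 1058 px, y = 1596 px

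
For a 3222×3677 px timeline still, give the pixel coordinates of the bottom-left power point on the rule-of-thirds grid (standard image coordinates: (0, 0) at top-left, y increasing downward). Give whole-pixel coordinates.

(1074, 2451)

The bottom-left point sits one-third of the way across and two-thirds of the way down.
x = 1 × 3222/3 ≈ 1074; y = 2 × 3677/3 ≈ 2451.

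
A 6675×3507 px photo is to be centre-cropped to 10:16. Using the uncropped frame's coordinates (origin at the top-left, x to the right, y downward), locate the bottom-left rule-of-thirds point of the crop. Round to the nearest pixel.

(2972, 2338)

6675/3507 > 10/16, so the 10:16 crop keeps the full height 3507 and trims width to 3507 × 10/16 = 2191.88 px.
Left offset = (6675 − 2191.88)/2 = 2241.56 px; top offset = 0.
Bottom-left is one-third across and two-thirds down within the crop:
x = 2241.56 + 1 × 2191.88/3 ≈ 2972; y = 0.00 + 2 × 3507.00/3 ≈ 2338.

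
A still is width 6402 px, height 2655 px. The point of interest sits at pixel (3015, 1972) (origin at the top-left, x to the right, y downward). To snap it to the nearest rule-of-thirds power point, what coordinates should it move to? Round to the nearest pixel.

Third lines: x ∈ {2134, 4268}, y ∈ {885, 1770}.
3015 is closer to x = 2134; 1972 is closer to y = 1770.
So the nearest intersection is the lower-left power point.

x = 2134 px, y = 1770 px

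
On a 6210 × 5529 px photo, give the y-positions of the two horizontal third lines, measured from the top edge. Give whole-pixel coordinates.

5529 / 3 = 1843, so the horizontal lines sit at one and two thirds of 5529.

y = 1843 px and y = 3686 px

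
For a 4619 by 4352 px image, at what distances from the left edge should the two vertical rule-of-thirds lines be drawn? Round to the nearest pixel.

4619 / 3 = 1539.67, so the vertical lines sit at one and two thirds of 4619.

x = 1540 px and x = 3079 px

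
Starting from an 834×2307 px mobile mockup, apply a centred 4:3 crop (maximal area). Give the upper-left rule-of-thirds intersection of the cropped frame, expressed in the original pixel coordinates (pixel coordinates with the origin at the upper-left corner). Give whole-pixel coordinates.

834/2307 < 4/3, so the 4:3 crop keeps the full width 834 and trims height to 834 × 3/4 = 625.50 px.
Top offset = (2307 − 625.50)/2 = 840.75 px; left offset = 0.
Upper-left is one-third across and one-third down within the crop:
x = 0.00 + 1 × 834.00/3 ≈ 278; y = 840.75 + 1 × 625.50/3 ≈ 1049.

x = 278 px, y = 1049 px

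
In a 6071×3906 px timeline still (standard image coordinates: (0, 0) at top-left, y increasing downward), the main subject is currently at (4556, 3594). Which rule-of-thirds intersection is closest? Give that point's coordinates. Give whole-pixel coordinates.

(4047, 2604)

Third lines: x ∈ {2024, 4047}, y ∈ {1302, 2604}.
4556 is closer to x = 4047; 3594 is closer to y = 2604.
So the nearest intersection is the lower-right power point.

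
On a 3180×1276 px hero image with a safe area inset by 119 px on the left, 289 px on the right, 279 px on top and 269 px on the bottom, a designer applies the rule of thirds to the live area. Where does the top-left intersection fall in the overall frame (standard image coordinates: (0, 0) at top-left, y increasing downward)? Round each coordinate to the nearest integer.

(1043, 522)

Content width = 3180 − 119 − 289 = 2772 px; content height = 1276 − 279 − 269 = 728 px.
Top-left is one-third across and one-third down within the live area.
x = 119 + 1 × 2772/3 = 119 + 924.00 ≈ 1043
y = 279 + 1 × 728/3 = 279 + 242.67 ≈ 522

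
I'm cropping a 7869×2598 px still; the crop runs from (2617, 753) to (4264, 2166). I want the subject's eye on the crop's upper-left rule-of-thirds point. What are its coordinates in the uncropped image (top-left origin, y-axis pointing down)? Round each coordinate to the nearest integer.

x = 3166 px, y = 1224 px

Crop width = 4264 − 2617 = 1647 px; one third is 549.00 px.
Crop height = 2166 − 753 = 1413 px; one third is 471.00 px.
The upper-left point is one-third across and one-third down within the crop:
x = 2617 + 1 × 549.00 ≈ 3166; y = 753 + 1 × 471.00 ≈ 1224.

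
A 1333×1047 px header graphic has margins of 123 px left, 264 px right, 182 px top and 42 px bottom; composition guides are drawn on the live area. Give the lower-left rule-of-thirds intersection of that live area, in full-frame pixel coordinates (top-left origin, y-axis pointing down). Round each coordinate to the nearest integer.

x = 438 px, y = 731 px

Content width = 1333 − 123 − 264 = 946 px; content height = 1047 − 182 − 42 = 823 px.
Lower-left is one-third across and two-thirds down within the live area.
x = 123 + 1 × 946/3 = 123 + 315.33 ≈ 438
y = 182 + 2 × 823/3 = 182 + 548.67 ≈ 731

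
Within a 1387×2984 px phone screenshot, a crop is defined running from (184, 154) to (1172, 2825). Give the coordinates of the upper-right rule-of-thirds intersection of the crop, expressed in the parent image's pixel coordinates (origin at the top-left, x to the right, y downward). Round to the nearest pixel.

(843, 1044)

Crop width = 1172 − 184 = 988 px; one third is 329.33 px.
Crop height = 2825 − 154 = 2671 px; one third is 890.33 px.
The upper-right point is two-thirds across and one-third down within the crop:
x = 184 + 2 × 329.33 ≈ 843; y = 154 + 1 × 890.33 ≈ 1044.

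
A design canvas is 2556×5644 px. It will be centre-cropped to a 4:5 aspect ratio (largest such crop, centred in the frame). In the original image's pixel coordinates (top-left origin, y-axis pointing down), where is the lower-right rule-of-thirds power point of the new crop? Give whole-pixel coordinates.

2556/5644 < 4/5, so the 4:5 crop keeps the full width 2556 and trims height to 2556 × 5/4 = 3195.00 px.
Top offset = (5644 − 3195.00)/2 = 1224.50 px; left offset = 0.
Lower-right is two-thirds across and two-thirds down within the crop:
x = 0.00 + 2 × 2556.00/3 ≈ 1704; y = 1224.50 + 2 × 3195.00/3 ≈ 3355.

(1704, 3355)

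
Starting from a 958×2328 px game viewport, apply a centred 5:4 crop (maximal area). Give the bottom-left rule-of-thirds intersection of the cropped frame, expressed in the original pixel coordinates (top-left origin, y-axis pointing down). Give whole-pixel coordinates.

(319, 1292)

958/2328 < 5/4, so the 5:4 crop keeps the full width 958 and trims height to 958 × 4/5 = 766.40 px.
Top offset = (2328 − 766.40)/2 = 780.80 px; left offset = 0.
Bottom-left is one-third across and two-thirds down within the crop:
x = 0.00 + 1 × 958.00/3 ≈ 319; y = 780.80 + 2 × 766.40/3 ≈ 1292.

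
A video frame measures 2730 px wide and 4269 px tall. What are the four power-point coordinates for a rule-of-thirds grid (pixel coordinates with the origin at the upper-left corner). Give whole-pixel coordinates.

One third of 2730 is 910; one third of 4269 is 1423.
Vertical third lines at x = 910 and x = 1820; horizontal third lines at y = 1423 and y = 2846.

(910, 1423), (1820, 1423), (910, 2846), (1820, 2846)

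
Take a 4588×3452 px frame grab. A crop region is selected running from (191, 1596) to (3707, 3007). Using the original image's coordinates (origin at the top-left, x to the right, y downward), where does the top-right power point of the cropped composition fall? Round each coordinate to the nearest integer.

Crop width = 3707 − 191 = 3516 px; one third is 1172.00 px.
Crop height = 3007 − 1596 = 1411 px; one third is 470.33 px.
The top-right point is two-thirds across and one-third down within the crop:
x = 191 + 2 × 1172.00 ≈ 2535; y = 1596 + 1 × 470.33 ≈ 2066.

(2535, 2066)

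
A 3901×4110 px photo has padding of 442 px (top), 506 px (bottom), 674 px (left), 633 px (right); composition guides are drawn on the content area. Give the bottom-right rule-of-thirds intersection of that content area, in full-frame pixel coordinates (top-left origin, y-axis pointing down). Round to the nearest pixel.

x = 2403 px, y = 2550 px

Content width = 3901 − 674 − 633 = 2594 px; content height = 4110 − 442 − 506 = 3162 px.
Bottom-right is two-thirds across and two-thirds down within the content area.
x = 674 + 2 × 2594/3 = 674 + 1729.33 ≈ 2403
y = 442 + 2 × 3162/3 = 442 + 2108.00 ≈ 2550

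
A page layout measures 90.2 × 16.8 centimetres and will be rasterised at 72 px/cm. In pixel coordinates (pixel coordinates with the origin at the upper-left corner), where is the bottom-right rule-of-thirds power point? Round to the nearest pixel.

In pixels the canvas is 90.2 × 72 = 6494.4 wide and 16.8 × 72 = 1209.6 tall.
The bottom-right point is two-thirds across and two-thirds down:
x = 2 × 6494.4/3 ≈ 4330; y = 2 × 1209.6/3 ≈ 806.

(4330, 806)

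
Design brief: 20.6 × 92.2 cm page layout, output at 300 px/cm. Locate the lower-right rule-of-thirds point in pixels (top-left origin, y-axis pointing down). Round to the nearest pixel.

In pixels the canvas is 20.6 × 300 = 6180 wide and 92.2 × 300 = 27660 tall.
The lower-right point is two-thirds across and two-thirds down:
x = 2 × 6180/3 ≈ 4120; y = 2 × 27660/3 ≈ 18440.

x = 4120 px, y = 18440 px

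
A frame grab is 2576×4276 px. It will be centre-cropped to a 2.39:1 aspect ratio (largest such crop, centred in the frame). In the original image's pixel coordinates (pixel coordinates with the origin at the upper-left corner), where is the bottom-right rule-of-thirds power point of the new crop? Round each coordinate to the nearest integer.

2576/4276 < 2.39/1, so the 2.39:1 crop keeps the full width 2576 and trims height to 2576 × 1/2.39 = 1077.82 px.
Top offset = (4276 − 1077.82)/2 = 1599.09 px; left offset = 0.
Bottom-right is two-thirds across and two-thirds down within the crop:
x = 0.00 + 2 × 2576.00/3 ≈ 1717; y = 1599.09 + 2 × 1077.82/3 ≈ 2318.

x = 1717 px, y = 2318 px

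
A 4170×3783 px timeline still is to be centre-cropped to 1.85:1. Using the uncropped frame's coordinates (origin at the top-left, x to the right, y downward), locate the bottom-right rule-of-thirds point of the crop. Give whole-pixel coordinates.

4170/3783 < 1.85/1, so the 1.85:1 crop keeps the full width 4170 and trims height to 4170 × 1/1.85 = 2254.05 px.
Top offset = (3783 − 2254.05)/2 = 764.47 px; left offset = 0.
Bottom-right is two-thirds across and two-thirds down within the crop:
x = 0.00 + 2 × 4170.00/3 ≈ 2780; y = 764.47 + 2 × 2254.05/3 ≈ 2267.

(2780, 2267)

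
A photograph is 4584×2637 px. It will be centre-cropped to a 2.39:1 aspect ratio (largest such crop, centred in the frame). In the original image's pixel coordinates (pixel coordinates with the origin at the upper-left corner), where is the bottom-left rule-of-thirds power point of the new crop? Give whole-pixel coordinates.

4584/2637 < 2.39/1, so the 2.39:1 crop keeps the full width 4584 and trims height to 4584 × 1/2.39 = 1917.99 px.
Top offset = (2637 − 1917.99)/2 = 359.50 px; left offset = 0.
Bottom-left is one-third across and two-thirds down within the crop:
x = 0.00 + 1 × 4584.00/3 ≈ 1528; y = 359.50 + 2 × 1917.99/3 ≈ 1638.

x = 1528 px, y = 1638 px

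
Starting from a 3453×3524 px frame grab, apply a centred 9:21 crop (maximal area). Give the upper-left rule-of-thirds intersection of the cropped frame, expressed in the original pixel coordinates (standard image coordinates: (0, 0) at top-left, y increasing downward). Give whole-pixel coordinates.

3453/3524 > 9/21, so the 9:21 crop keeps the full height 3524 and trims width to 3524 × 9/21 = 1510.29 px.
Left offset = (3453 − 1510.29)/2 = 971.36 px; top offset = 0.
Upper-left is one-third across and one-third down within the crop:
x = 971.36 + 1 × 1510.29/3 ≈ 1475; y = 0.00 + 1 × 3524.00/3 ≈ 1175.

(1475, 1175)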